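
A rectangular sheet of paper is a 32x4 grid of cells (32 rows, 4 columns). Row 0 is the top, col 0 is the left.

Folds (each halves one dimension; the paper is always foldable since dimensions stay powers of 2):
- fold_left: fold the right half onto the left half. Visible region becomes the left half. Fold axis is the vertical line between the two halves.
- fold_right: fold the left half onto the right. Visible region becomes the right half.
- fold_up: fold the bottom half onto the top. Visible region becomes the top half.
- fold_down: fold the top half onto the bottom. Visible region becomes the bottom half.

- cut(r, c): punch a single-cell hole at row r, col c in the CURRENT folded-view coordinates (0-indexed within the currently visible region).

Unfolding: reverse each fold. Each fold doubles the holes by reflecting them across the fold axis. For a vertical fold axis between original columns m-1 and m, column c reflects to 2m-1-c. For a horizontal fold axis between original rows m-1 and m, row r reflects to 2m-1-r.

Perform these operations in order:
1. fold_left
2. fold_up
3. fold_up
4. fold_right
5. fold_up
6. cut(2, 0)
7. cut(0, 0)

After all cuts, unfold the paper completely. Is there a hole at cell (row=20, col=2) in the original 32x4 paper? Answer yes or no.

Answer: no

Derivation:
Op 1 fold_left: fold axis v@2; visible region now rows[0,32) x cols[0,2) = 32x2
Op 2 fold_up: fold axis h@16; visible region now rows[0,16) x cols[0,2) = 16x2
Op 3 fold_up: fold axis h@8; visible region now rows[0,8) x cols[0,2) = 8x2
Op 4 fold_right: fold axis v@1; visible region now rows[0,8) x cols[1,2) = 8x1
Op 5 fold_up: fold axis h@4; visible region now rows[0,4) x cols[1,2) = 4x1
Op 6 cut(2, 0): punch at orig (2,1); cuts so far [(2, 1)]; region rows[0,4) x cols[1,2) = 4x1
Op 7 cut(0, 0): punch at orig (0,1); cuts so far [(0, 1), (2, 1)]; region rows[0,4) x cols[1,2) = 4x1
Unfold 1 (reflect across h@4): 4 holes -> [(0, 1), (2, 1), (5, 1), (7, 1)]
Unfold 2 (reflect across v@1): 8 holes -> [(0, 0), (0, 1), (2, 0), (2, 1), (5, 0), (5, 1), (7, 0), (7, 1)]
Unfold 3 (reflect across h@8): 16 holes -> [(0, 0), (0, 1), (2, 0), (2, 1), (5, 0), (5, 1), (7, 0), (7, 1), (8, 0), (8, 1), (10, 0), (10, 1), (13, 0), (13, 1), (15, 0), (15, 1)]
Unfold 4 (reflect across h@16): 32 holes -> [(0, 0), (0, 1), (2, 0), (2, 1), (5, 0), (5, 1), (7, 0), (7, 1), (8, 0), (8, 1), (10, 0), (10, 1), (13, 0), (13, 1), (15, 0), (15, 1), (16, 0), (16, 1), (18, 0), (18, 1), (21, 0), (21, 1), (23, 0), (23, 1), (24, 0), (24, 1), (26, 0), (26, 1), (29, 0), (29, 1), (31, 0), (31, 1)]
Unfold 5 (reflect across v@2): 64 holes -> [(0, 0), (0, 1), (0, 2), (0, 3), (2, 0), (2, 1), (2, 2), (2, 3), (5, 0), (5, 1), (5, 2), (5, 3), (7, 0), (7, 1), (7, 2), (7, 3), (8, 0), (8, 1), (8, 2), (8, 3), (10, 0), (10, 1), (10, 2), (10, 3), (13, 0), (13, 1), (13, 2), (13, 3), (15, 0), (15, 1), (15, 2), (15, 3), (16, 0), (16, 1), (16, 2), (16, 3), (18, 0), (18, 1), (18, 2), (18, 3), (21, 0), (21, 1), (21, 2), (21, 3), (23, 0), (23, 1), (23, 2), (23, 3), (24, 0), (24, 1), (24, 2), (24, 3), (26, 0), (26, 1), (26, 2), (26, 3), (29, 0), (29, 1), (29, 2), (29, 3), (31, 0), (31, 1), (31, 2), (31, 3)]
Holes: [(0, 0), (0, 1), (0, 2), (0, 3), (2, 0), (2, 1), (2, 2), (2, 3), (5, 0), (5, 1), (5, 2), (5, 3), (7, 0), (7, 1), (7, 2), (7, 3), (8, 0), (8, 1), (8, 2), (8, 3), (10, 0), (10, 1), (10, 2), (10, 3), (13, 0), (13, 1), (13, 2), (13, 3), (15, 0), (15, 1), (15, 2), (15, 3), (16, 0), (16, 1), (16, 2), (16, 3), (18, 0), (18, 1), (18, 2), (18, 3), (21, 0), (21, 1), (21, 2), (21, 3), (23, 0), (23, 1), (23, 2), (23, 3), (24, 0), (24, 1), (24, 2), (24, 3), (26, 0), (26, 1), (26, 2), (26, 3), (29, 0), (29, 1), (29, 2), (29, 3), (31, 0), (31, 1), (31, 2), (31, 3)]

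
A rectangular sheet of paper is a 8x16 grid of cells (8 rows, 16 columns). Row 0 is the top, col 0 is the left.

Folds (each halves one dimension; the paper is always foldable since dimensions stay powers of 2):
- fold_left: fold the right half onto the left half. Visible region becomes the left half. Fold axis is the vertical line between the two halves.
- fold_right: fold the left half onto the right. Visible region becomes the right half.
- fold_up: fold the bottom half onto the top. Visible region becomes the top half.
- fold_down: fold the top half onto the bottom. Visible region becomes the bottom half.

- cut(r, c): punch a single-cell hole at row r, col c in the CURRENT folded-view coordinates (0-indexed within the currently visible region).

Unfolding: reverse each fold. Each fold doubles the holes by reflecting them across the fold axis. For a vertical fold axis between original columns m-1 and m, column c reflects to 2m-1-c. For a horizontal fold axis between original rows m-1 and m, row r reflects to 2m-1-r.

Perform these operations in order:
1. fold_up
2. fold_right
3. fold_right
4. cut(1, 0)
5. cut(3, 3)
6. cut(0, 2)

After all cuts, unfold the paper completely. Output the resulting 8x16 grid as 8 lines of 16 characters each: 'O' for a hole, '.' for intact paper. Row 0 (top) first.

Answer: .O....O..O....O.
...OO......OO...
................
O......OO......O
O......OO......O
................
...OO......OO...
.O....O..O....O.

Derivation:
Op 1 fold_up: fold axis h@4; visible region now rows[0,4) x cols[0,16) = 4x16
Op 2 fold_right: fold axis v@8; visible region now rows[0,4) x cols[8,16) = 4x8
Op 3 fold_right: fold axis v@12; visible region now rows[0,4) x cols[12,16) = 4x4
Op 4 cut(1, 0): punch at orig (1,12); cuts so far [(1, 12)]; region rows[0,4) x cols[12,16) = 4x4
Op 5 cut(3, 3): punch at orig (3,15); cuts so far [(1, 12), (3, 15)]; region rows[0,4) x cols[12,16) = 4x4
Op 6 cut(0, 2): punch at orig (0,14); cuts so far [(0, 14), (1, 12), (3, 15)]; region rows[0,4) x cols[12,16) = 4x4
Unfold 1 (reflect across v@12): 6 holes -> [(0, 9), (0, 14), (1, 11), (1, 12), (3, 8), (3, 15)]
Unfold 2 (reflect across v@8): 12 holes -> [(0, 1), (0, 6), (0, 9), (0, 14), (1, 3), (1, 4), (1, 11), (1, 12), (3, 0), (3, 7), (3, 8), (3, 15)]
Unfold 3 (reflect across h@4): 24 holes -> [(0, 1), (0, 6), (0, 9), (0, 14), (1, 3), (1, 4), (1, 11), (1, 12), (3, 0), (3, 7), (3, 8), (3, 15), (4, 0), (4, 7), (4, 8), (4, 15), (6, 3), (6, 4), (6, 11), (6, 12), (7, 1), (7, 6), (7, 9), (7, 14)]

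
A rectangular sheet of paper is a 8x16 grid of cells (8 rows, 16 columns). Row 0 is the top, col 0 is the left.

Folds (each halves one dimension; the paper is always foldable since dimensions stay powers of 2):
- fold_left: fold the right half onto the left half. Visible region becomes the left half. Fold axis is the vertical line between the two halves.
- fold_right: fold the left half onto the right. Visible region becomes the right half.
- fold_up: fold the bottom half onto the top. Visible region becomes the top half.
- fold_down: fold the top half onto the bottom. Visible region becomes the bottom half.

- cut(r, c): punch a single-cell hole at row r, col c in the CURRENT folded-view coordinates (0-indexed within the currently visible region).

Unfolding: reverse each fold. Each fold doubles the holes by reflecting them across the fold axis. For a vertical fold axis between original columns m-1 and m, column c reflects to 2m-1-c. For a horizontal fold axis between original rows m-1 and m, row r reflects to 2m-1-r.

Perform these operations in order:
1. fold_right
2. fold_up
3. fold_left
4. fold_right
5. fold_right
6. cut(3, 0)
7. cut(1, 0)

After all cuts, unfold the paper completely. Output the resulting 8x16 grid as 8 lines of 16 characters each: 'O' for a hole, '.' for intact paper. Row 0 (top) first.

Op 1 fold_right: fold axis v@8; visible region now rows[0,8) x cols[8,16) = 8x8
Op 2 fold_up: fold axis h@4; visible region now rows[0,4) x cols[8,16) = 4x8
Op 3 fold_left: fold axis v@12; visible region now rows[0,4) x cols[8,12) = 4x4
Op 4 fold_right: fold axis v@10; visible region now rows[0,4) x cols[10,12) = 4x2
Op 5 fold_right: fold axis v@11; visible region now rows[0,4) x cols[11,12) = 4x1
Op 6 cut(3, 0): punch at orig (3,11); cuts so far [(3, 11)]; region rows[0,4) x cols[11,12) = 4x1
Op 7 cut(1, 0): punch at orig (1,11); cuts so far [(1, 11), (3, 11)]; region rows[0,4) x cols[11,12) = 4x1
Unfold 1 (reflect across v@11): 4 holes -> [(1, 10), (1, 11), (3, 10), (3, 11)]
Unfold 2 (reflect across v@10): 8 holes -> [(1, 8), (1, 9), (1, 10), (1, 11), (3, 8), (3, 9), (3, 10), (3, 11)]
Unfold 3 (reflect across v@12): 16 holes -> [(1, 8), (1, 9), (1, 10), (1, 11), (1, 12), (1, 13), (1, 14), (1, 15), (3, 8), (3, 9), (3, 10), (3, 11), (3, 12), (3, 13), (3, 14), (3, 15)]
Unfold 4 (reflect across h@4): 32 holes -> [(1, 8), (1, 9), (1, 10), (1, 11), (1, 12), (1, 13), (1, 14), (1, 15), (3, 8), (3, 9), (3, 10), (3, 11), (3, 12), (3, 13), (3, 14), (3, 15), (4, 8), (4, 9), (4, 10), (4, 11), (4, 12), (4, 13), (4, 14), (4, 15), (6, 8), (6, 9), (6, 10), (6, 11), (6, 12), (6, 13), (6, 14), (6, 15)]
Unfold 5 (reflect across v@8): 64 holes -> [(1, 0), (1, 1), (1, 2), (1, 3), (1, 4), (1, 5), (1, 6), (1, 7), (1, 8), (1, 9), (1, 10), (1, 11), (1, 12), (1, 13), (1, 14), (1, 15), (3, 0), (3, 1), (3, 2), (3, 3), (3, 4), (3, 5), (3, 6), (3, 7), (3, 8), (3, 9), (3, 10), (3, 11), (3, 12), (3, 13), (3, 14), (3, 15), (4, 0), (4, 1), (4, 2), (4, 3), (4, 4), (4, 5), (4, 6), (4, 7), (4, 8), (4, 9), (4, 10), (4, 11), (4, 12), (4, 13), (4, 14), (4, 15), (6, 0), (6, 1), (6, 2), (6, 3), (6, 4), (6, 5), (6, 6), (6, 7), (6, 8), (6, 9), (6, 10), (6, 11), (6, 12), (6, 13), (6, 14), (6, 15)]

Answer: ................
OOOOOOOOOOOOOOOO
................
OOOOOOOOOOOOOOOO
OOOOOOOOOOOOOOOO
................
OOOOOOOOOOOOOOOO
................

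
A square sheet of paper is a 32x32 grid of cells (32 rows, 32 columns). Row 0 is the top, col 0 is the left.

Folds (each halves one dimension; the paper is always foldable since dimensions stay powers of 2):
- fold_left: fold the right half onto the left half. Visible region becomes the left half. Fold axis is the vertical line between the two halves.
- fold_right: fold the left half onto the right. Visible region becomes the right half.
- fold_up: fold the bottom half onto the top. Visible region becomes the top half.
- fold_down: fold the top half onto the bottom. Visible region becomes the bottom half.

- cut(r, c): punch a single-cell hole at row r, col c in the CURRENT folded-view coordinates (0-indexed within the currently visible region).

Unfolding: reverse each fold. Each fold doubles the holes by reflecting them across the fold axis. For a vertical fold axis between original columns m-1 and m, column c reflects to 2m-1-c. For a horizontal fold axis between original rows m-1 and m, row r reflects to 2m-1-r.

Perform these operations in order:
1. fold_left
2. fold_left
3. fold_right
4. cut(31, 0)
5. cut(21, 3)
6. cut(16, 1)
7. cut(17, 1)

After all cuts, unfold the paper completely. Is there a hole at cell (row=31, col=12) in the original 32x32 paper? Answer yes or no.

Op 1 fold_left: fold axis v@16; visible region now rows[0,32) x cols[0,16) = 32x16
Op 2 fold_left: fold axis v@8; visible region now rows[0,32) x cols[0,8) = 32x8
Op 3 fold_right: fold axis v@4; visible region now rows[0,32) x cols[4,8) = 32x4
Op 4 cut(31, 0): punch at orig (31,4); cuts so far [(31, 4)]; region rows[0,32) x cols[4,8) = 32x4
Op 5 cut(21, 3): punch at orig (21,7); cuts so far [(21, 7), (31, 4)]; region rows[0,32) x cols[4,8) = 32x4
Op 6 cut(16, 1): punch at orig (16,5); cuts so far [(16, 5), (21, 7), (31, 4)]; region rows[0,32) x cols[4,8) = 32x4
Op 7 cut(17, 1): punch at orig (17,5); cuts so far [(16, 5), (17, 5), (21, 7), (31, 4)]; region rows[0,32) x cols[4,8) = 32x4
Unfold 1 (reflect across v@4): 8 holes -> [(16, 2), (16, 5), (17, 2), (17, 5), (21, 0), (21, 7), (31, 3), (31, 4)]
Unfold 2 (reflect across v@8): 16 holes -> [(16, 2), (16, 5), (16, 10), (16, 13), (17, 2), (17, 5), (17, 10), (17, 13), (21, 0), (21, 7), (21, 8), (21, 15), (31, 3), (31, 4), (31, 11), (31, 12)]
Unfold 3 (reflect across v@16): 32 holes -> [(16, 2), (16, 5), (16, 10), (16, 13), (16, 18), (16, 21), (16, 26), (16, 29), (17, 2), (17, 5), (17, 10), (17, 13), (17, 18), (17, 21), (17, 26), (17, 29), (21, 0), (21, 7), (21, 8), (21, 15), (21, 16), (21, 23), (21, 24), (21, 31), (31, 3), (31, 4), (31, 11), (31, 12), (31, 19), (31, 20), (31, 27), (31, 28)]
Holes: [(16, 2), (16, 5), (16, 10), (16, 13), (16, 18), (16, 21), (16, 26), (16, 29), (17, 2), (17, 5), (17, 10), (17, 13), (17, 18), (17, 21), (17, 26), (17, 29), (21, 0), (21, 7), (21, 8), (21, 15), (21, 16), (21, 23), (21, 24), (21, 31), (31, 3), (31, 4), (31, 11), (31, 12), (31, 19), (31, 20), (31, 27), (31, 28)]

Answer: yes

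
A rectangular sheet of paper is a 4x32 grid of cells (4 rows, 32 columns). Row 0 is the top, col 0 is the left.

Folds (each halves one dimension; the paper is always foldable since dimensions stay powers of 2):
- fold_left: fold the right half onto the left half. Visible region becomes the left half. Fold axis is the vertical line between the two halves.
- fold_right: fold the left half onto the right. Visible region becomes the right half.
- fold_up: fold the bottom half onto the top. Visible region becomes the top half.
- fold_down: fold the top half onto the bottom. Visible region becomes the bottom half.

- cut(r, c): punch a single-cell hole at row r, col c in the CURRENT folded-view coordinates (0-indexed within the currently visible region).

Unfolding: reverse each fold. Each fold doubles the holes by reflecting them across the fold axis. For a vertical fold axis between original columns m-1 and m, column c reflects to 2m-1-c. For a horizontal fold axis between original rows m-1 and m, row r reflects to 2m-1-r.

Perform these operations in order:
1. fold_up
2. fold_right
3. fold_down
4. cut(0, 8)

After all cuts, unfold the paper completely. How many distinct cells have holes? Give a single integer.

Op 1 fold_up: fold axis h@2; visible region now rows[0,2) x cols[0,32) = 2x32
Op 2 fold_right: fold axis v@16; visible region now rows[0,2) x cols[16,32) = 2x16
Op 3 fold_down: fold axis h@1; visible region now rows[1,2) x cols[16,32) = 1x16
Op 4 cut(0, 8): punch at orig (1,24); cuts so far [(1, 24)]; region rows[1,2) x cols[16,32) = 1x16
Unfold 1 (reflect across h@1): 2 holes -> [(0, 24), (1, 24)]
Unfold 2 (reflect across v@16): 4 holes -> [(0, 7), (0, 24), (1, 7), (1, 24)]
Unfold 3 (reflect across h@2): 8 holes -> [(0, 7), (0, 24), (1, 7), (1, 24), (2, 7), (2, 24), (3, 7), (3, 24)]

Answer: 8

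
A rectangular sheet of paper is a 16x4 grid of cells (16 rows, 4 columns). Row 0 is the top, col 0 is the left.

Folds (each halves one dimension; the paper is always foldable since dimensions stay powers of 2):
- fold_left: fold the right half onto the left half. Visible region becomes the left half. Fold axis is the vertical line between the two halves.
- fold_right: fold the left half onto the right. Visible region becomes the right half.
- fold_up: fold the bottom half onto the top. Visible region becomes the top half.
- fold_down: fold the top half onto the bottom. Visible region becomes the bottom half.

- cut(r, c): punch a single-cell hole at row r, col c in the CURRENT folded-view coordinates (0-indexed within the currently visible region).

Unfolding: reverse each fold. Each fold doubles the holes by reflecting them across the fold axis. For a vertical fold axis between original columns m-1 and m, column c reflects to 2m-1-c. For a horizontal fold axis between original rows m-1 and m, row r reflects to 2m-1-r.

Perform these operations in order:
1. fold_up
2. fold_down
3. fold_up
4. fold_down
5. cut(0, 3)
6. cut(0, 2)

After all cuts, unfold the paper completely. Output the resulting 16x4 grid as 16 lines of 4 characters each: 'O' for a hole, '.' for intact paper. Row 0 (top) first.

Answer: ..OO
..OO
..OO
..OO
..OO
..OO
..OO
..OO
..OO
..OO
..OO
..OO
..OO
..OO
..OO
..OO

Derivation:
Op 1 fold_up: fold axis h@8; visible region now rows[0,8) x cols[0,4) = 8x4
Op 2 fold_down: fold axis h@4; visible region now rows[4,8) x cols[0,4) = 4x4
Op 3 fold_up: fold axis h@6; visible region now rows[4,6) x cols[0,4) = 2x4
Op 4 fold_down: fold axis h@5; visible region now rows[5,6) x cols[0,4) = 1x4
Op 5 cut(0, 3): punch at orig (5,3); cuts so far [(5, 3)]; region rows[5,6) x cols[0,4) = 1x4
Op 6 cut(0, 2): punch at orig (5,2); cuts so far [(5, 2), (5, 3)]; region rows[5,6) x cols[0,4) = 1x4
Unfold 1 (reflect across h@5): 4 holes -> [(4, 2), (4, 3), (5, 2), (5, 3)]
Unfold 2 (reflect across h@6): 8 holes -> [(4, 2), (4, 3), (5, 2), (5, 3), (6, 2), (6, 3), (7, 2), (7, 3)]
Unfold 3 (reflect across h@4): 16 holes -> [(0, 2), (0, 3), (1, 2), (1, 3), (2, 2), (2, 3), (3, 2), (3, 3), (4, 2), (4, 3), (5, 2), (5, 3), (6, 2), (6, 3), (7, 2), (7, 3)]
Unfold 4 (reflect across h@8): 32 holes -> [(0, 2), (0, 3), (1, 2), (1, 3), (2, 2), (2, 3), (3, 2), (3, 3), (4, 2), (4, 3), (5, 2), (5, 3), (6, 2), (6, 3), (7, 2), (7, 3), (8, 2), (8, 3), (9, 2), (9, 3), (10, 2), (10, 3), (11, 2), (11, 3), (12, 2), (12, 3), (13, 2), (13, 3), (14, 2), (14, 3), (15, 2), (15, 3)]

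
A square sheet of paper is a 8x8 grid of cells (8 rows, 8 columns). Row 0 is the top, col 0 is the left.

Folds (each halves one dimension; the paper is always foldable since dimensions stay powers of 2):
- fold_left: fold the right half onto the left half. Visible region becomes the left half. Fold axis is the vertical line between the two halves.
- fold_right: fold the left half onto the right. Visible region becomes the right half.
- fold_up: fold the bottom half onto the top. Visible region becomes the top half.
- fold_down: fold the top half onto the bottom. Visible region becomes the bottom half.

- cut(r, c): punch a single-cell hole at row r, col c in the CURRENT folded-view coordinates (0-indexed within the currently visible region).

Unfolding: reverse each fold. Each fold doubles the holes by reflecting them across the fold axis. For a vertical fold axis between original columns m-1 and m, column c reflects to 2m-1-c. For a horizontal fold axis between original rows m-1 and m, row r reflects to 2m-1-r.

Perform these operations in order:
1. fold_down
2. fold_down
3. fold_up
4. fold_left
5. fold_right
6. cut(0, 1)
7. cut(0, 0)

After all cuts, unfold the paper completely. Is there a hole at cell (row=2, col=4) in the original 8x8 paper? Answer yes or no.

Answer: yes

Derivation:
Op 1 fold_down: fold axis h@4; visible region now rows[4,8) x cols[0,8) = 4x8
Op 2 fold_down: fold axis h@6; visible region now rows[6,8) x cols[0,8) = 2x8
Op 3 fold_up: fold axis h@7; visible region now rows[6,7) x cols[0,8) = 1x8
Op 4 fold_left: fold axis v@4; visible region now rows[6,7) x cols[0,4) = 1x4
Op 5 fold_right: fold axis v@2; visible region now rows[6,7) x cols[2,4) = 1x2
Op 6 cut(0, 1): punch at orig (6,3); cuts so far [(6, 3)]; region rows[6,7) x cols[2,4) = 1x2
Op 7 cut(0, 0): punch at orig (6,2); cuts so far [(6, 2), (6, 3)]; region rows[6,7) x cols[2,4) = 1x2
Unfold 1 (reflect across v@2): 4 holes -> [(6, 0), (6, 1), (6, 2), (6, 3)]
Unfold 2 (reflect across v@4): 8 holes -> [(6, 0), (6, 1), (6, 2), (6, 3), (6, 4), (6, 5), (6, 6), (6, 7)]
Unfold 3 (reflect across h@7): 16 holes -> [(6, 0), (6, 1), (6, 2), (6, 3), (6, 4), (6, 5), (6, 6), (6, 7), (7, 0), (7, 1), (7, 2), (7, 3), (7, 4), (7, 5), (7, 6), (7, 7)]
Unfold 4 (reflect across h@6): 32 holes -> [(4, 0), (4, 1), (4, 2), (4, 3), (4, 4), (4, 5), (4, 6), (4, 7), (5, 0), (5, 1), (5, 2), (5, 3), (5, 4), (5, 5), (5, 6), (5, 7), (6, 0), (6, 1), (6, 2), (6, 3), (6, 4), (6, 5), (6, 6), (6, 7), (7, 0), (7, 1), (7, 2), (7, 3), (7, 4), (7, 5), (7, 6), (7, 7)]
Unfold 5 (reflect across h@4): 64 holes -> [(0, 0), (0, 1), (0, 2), (0, 3), (0, 4), (0, 5), (0, 6), (0, 7), (1, 0), (1, 1), (1, 2), (1, 3), (1, 4), (1, 5), (1, 6), (1, 7), (2, 0), (2, 1), (2, 2), (2, 3), (2, 4), (2, 5), (2, 6), (2, 7), (3, 0), (3, 1), (3, 2), (3, 3), (3, 4), (3, 5), (3, 6), (3, 7), (4, 0), (4, 1), (4, 2), (4, 3), (4, 4), (4, 5), (4, 6), (4, 7), (5, 0), (5, 1), (5, 2), (5, 3), (5, 4), (5, 5), (5, 6), (5, 7), (6, 0), (6, 1), (6, 2), (6, 3), (6, 4), (6, 5), (6, 6), (6, 7), (7, 0), (7, 1), (7, 2), (7, 3), (7, 4), (7, 5), (7, 6), (7, 7)]
Holes: [(0, 0), (0, 1), (0, 2), (0, 3), (0, 4), (0, 5), (0, 6), (0, 7), (1, 0), (1, 1), (1, 2), (1, 3), (1, 4), (1, 5), (1, 6), (1, 7), (2, 0), (2, 1), (2, 2), (2, 3), (2, 4), (2, 5), (2, 6), (2, 7), (3, 0), (3, 1), (3, 2), (3, 3), (3, 4), (3, 5), (3, 6), (3, 7), (4, 0), (4, 1), (4, 2), (4, 3), (4, 4), (4, 5), (4, 6), (4, 7), (5, 0), (5, 1), (5, 2), (5, 3), (5, 4), (5, 5), (5, 6), (5, 7), (6, 0), (6, 1), (6, 2), (6, 3), (6, 4), (6, 5), (6, 6), (6, 7), (7, 0), (7, 1), (7, 2), (7, 3), (7, 4), (7, 5), (7, 6), (7, 7)]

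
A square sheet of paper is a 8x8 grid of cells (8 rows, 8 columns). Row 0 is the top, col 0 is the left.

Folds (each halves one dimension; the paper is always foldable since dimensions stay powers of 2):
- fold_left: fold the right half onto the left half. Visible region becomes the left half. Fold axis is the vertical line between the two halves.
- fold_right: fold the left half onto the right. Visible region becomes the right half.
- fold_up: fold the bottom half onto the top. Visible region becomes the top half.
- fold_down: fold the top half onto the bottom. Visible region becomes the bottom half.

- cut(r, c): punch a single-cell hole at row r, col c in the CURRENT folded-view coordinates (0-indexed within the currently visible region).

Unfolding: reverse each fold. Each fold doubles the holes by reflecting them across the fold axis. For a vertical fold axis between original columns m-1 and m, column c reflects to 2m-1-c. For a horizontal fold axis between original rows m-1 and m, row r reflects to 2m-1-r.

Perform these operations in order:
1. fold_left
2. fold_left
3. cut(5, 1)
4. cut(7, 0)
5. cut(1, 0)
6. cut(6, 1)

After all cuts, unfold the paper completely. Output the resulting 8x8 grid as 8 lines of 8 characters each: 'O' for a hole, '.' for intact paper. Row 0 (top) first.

Op 1 fold_left: fold axis v@4; visible region now rows[0,8) x cols[0,4) = 8x4
Op 2 fold_left: fold axis v@2; visible region now rows[0,8) x cols[0,2) = 8x2
Op 3 cut(5, 1): punch at orig (5,1); cuts so far [(5, 1)]; region rows[0,8) x cols[0,2) = 8x2
Op 4 cut(7, 0): punch at orig (7,0); cuts so far [(5, 1), (7, 0)]; region rows[0,8) x cols[0,2) = 8x2
Op 5 cut(1, 0): punch at orig (1,0); cuts so far [(1, 0), (5, 1), (7, 0)]; region rows[0,8) x cols[0,2) = 8x2
Op 6 cut(6, 1): punch at orig (6,1); cuts so far [(1, 0), (5, 1), (6, 1), (7, 0)]; region rows[0,8) x cols[0,2) = 8x2
Unfold 1 (reflect across v@2): 8 holes -> [(1, 0), (1, 3), (5, 1), (5, 2), (6, 1), (6, 2), (7, 0), (7, 3)]
Unfold 2 (reflect across v@4): 16 holes -> [(1, 0), (1, 3), (1, 4), (1, 7), (5, 1), (5, 2), (5, 5), (5, 6), (6, 1), (6, 2), (6, 5), (6, 6), (7, 0), (7, 3), (7, 4), (7, 7)]

Answer: ........
O..OO..O
........
........
........
.OO..OO.
.OO..OO.
O..OO..O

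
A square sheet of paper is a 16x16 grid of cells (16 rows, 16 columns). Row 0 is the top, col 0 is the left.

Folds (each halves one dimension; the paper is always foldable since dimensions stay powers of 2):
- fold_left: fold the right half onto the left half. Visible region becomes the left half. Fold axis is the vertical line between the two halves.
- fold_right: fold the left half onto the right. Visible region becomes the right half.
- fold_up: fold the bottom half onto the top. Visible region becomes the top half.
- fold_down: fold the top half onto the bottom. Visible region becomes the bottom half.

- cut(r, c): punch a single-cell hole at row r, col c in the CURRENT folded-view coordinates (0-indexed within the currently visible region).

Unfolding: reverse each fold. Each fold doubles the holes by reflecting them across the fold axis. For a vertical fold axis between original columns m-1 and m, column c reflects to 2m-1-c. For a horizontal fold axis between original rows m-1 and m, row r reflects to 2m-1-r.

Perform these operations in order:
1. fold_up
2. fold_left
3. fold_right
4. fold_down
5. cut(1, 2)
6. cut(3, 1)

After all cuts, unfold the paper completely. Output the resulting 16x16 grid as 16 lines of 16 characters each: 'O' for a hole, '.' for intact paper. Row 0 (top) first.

Answer: ..O..O....O..O..
................
.O....O..O....O.
................
................
.O....O..O....O.
................
..O..O....O..O..
..O..O....O..O..
................
.O....O..O....O.
................
................
.O....O..O....O.
................
..O..O....O..O..

Derivation:
Op 1 fold_up: fold axis h@8; visible region now rows[0,8) x cols[0,16) = 8x16
Op 2 fold_left: fold axis v@8; visible region now rows[0,8) x cols[0,8) = 8x8
Op 3 fold_right: fold axis v@4; visible region now rows[0,8) x cols[4,8) = 8x4
Op 4 fold_down: fold axis h@4; visible region now rows[4,8) x cols[4,8) = 4x4
Op 5 cut(1, 2): punch at orig (5,6); cuts so far [(5, 6)]; region rows[4,8) x cols[4,8) = 4x4
Op 6 cut(3, 1): punch at orig (7,5); cuts so far [(5, 6), (7, 5)]; region rows[4,8) x cols[4,8) = 4x4
Unfold 1 (reflect across h@4): 4 holes -> [(0, 5), (2, 6), (5, 6), (7, 5)]
Unfold 2 (reflect across v@4): 8 holes -> [(0, 2), (0, 5), (2, 1), (2, 6), (5, 1), (5, 6), (7, 2), (7, 5)]
Unfold 3 (reflect across v@8): 16 holes -> [(0, 2), (0, 5), (0, 10), (0, 13), (2, 1), (2, 6), (2, 9), (2, 14), (5, 1), (5, 6), (5, 9), (5, 14), (7, 2), (7, 5), (7, 10), (7, 13)]
Unfold 4 (reflect across h@8): 32 holes -> [(0, 2), (0, 5), (0, 10), (0, 13), (2, 1), (2, 6), (2, 9), (2, 14), (5, 1), (5, 6), (5, 9), (5, 14), (7, 2), (7, 5), (7, 10), (7, 13), (8, 2), (8, 5), (8, 10), (8, 13), (10, 1), (10, 6), (10, 9), (10, 14), (13, 1), (13, 6), (13, 9), (13, 14), (15, 2), (15, 5), (15, 10), (15, 13)]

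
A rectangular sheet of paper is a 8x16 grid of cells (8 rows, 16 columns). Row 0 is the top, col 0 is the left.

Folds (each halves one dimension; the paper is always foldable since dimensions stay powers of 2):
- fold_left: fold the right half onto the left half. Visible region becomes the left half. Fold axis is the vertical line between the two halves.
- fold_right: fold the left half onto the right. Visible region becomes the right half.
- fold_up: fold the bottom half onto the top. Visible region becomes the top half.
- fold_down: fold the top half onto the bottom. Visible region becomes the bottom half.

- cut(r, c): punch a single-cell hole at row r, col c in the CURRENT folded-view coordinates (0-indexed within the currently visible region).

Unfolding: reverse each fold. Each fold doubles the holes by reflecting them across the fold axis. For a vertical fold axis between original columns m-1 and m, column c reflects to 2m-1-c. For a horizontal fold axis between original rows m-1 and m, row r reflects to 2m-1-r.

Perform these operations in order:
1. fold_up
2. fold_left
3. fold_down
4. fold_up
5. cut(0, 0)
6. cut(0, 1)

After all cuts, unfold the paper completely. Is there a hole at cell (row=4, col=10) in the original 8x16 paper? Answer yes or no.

Answer: no

Derivation:
Op 1 fold_up: fold axis h@4; visible region now rows[0,4) x cols[0,16) = 4x16
Op 2 fold_left: fold axis v@8; visible region now rows[0,4) x cols[0,8) = 4x8
Op 3 fold_down: fold axis h@2; visible region now rows[2,4) x cols[0,8) = 2x8
Op 4 fold_up: fold axis h@3; visible region now rows[2,3) x cols[0,8) = 1x8
Op 5 cut(0, 0): punch at orig (2,0); cuts so far [(2, 0)]; region rows[2,3) x cols[0,8) = 1x8
Op 6 cut(0, 1): punch at orig (2,1); cuts so far [(2, 0), (2, 1)]; region rows[2,3) x cols[0,8) = 1x8
Unfold 1 (reflect across h@3): 4 holes -> [(2, 0), (2, 1), (3, 0), (3, 1)]
Unfold 2 (reflect across h@2): 8 holes -> [(0, 0), (0, 1), (1, 0), (1, 1), (2, 0), (2, 1), (3, 0), (3, 1)]
Unfold 3 (reflect across v@8): 16 holes -> [(0, 0), (0, 1), (0, 14), (0, 15), (1, 0), (1, 1), (1, 14), (1, 15), (2, 0), (2, 1), (2, 14), (2, 15), (3, 0), (3, 1), (3, 14), (3, 15)]
Unfold 4 (reflect across h@4): 32 holes -> [(0, 0), (0, 1), (0, 14), (0, 15), (1, 0), (1, 1), (1, 14), (1, 15), (2, 0), (2, 1), (2, 14), (2, 15), (3, 0), (3, 1), (3, 14), (3, 15), (4, 0), (4, 1), (4, 14), (4, 15), (5, 0), (5, 1), (5, 14), (5, 15), (6, 0), (6, 1), (6, 14), (6, 15), (7, 0), (7, 1), (7, 14), (7, 15)]
Holes: [(0, 0), (0, 1), (0, 14), (0, 15), (1, 0), (1, 1), (1, 14), (1, 15), (2, 0), (2, 1), (2, 14), (2, 15), (3, 0), (3, 1), (3, 14), (3, 15), (4, 0), (4, 1), (4, 14), (4, 15), (5, 0), (5, 1), (5, 14), (5, 15), (6, 0), (6, 1), (6, 14), (6, 15), (7, 0), (7, 1), (7, 14), (7, 15)]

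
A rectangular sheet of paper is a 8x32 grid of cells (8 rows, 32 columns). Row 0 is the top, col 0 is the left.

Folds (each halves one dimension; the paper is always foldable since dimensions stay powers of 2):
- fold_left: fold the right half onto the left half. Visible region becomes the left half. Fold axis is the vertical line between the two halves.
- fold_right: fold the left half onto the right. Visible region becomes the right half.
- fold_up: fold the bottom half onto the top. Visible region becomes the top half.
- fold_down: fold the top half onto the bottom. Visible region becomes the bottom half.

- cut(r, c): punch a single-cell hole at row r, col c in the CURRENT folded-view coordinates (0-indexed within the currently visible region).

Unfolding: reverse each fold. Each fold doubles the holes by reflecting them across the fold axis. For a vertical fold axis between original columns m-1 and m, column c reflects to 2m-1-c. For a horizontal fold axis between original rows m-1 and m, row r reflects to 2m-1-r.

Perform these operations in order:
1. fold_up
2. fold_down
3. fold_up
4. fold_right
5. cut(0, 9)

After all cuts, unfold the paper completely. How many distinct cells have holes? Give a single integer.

Op 1 fold_up: fold axis h@4; visible region now rows[0,4) x cols[0,32) = 4x32
Op 2 fold_down: fold axis h@2; visible region now rows[2,4) x cols[0,32) = 2x32
Op 3 fold_up: fold axis h@3; visible region now rows[2,3) x cols[0,32) = 1x32
Op 4 fold_right: fold axis v@16; visible region now rows[2,3) x cols[16,32) = 1x16
Op 5 cut(0, 9): punch at orig (2,25); cuts so far [(2, 25)]; region rows[2,3) x cols[16,32) = 1x16
Unfold 1 (reflect across v@16): 2 holes -> [(2, 6), (2, 25)]
Unfold 2 (reflect across h@3): 4 holes -> [(2, 6), (2, 25), (3, 6), (3, 25)]
Unfold 3 (reflect across h@2): 8 holes -> [(0, 6), (0, 25), (1, 6), (1, 25), (2, 6), (2, 25), (3, 6), (3, 25)]
Unfold 4 (reflect across h@4): 16 holes -> [(0, 6), (0, 25), (1, 6), (1, 25), (2, 6), (2, 25), (3, 6), (3, 25), (4, 6), (4, 25), (5, 6), (5, 25), (6, 6), (6, 25), (7, 6), (7, 25)]

Answer: 16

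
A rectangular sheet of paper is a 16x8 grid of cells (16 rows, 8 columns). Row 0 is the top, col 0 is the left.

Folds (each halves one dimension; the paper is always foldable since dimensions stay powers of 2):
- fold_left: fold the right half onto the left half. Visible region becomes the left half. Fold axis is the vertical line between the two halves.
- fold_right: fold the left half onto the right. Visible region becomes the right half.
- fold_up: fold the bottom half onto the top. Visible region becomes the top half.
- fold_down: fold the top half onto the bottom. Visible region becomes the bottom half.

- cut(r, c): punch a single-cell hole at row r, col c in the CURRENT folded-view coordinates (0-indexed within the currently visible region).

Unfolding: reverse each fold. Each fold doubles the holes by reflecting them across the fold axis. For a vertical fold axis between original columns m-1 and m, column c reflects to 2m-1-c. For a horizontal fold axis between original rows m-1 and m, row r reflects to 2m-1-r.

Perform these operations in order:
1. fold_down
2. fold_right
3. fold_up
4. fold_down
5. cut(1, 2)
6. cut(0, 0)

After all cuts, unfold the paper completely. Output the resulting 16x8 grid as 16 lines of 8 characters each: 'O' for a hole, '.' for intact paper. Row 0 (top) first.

Answer: .O....O.
...OO...
...OO...
.O....O.
.O....O.
...OO...
...OO...
.O....O.
.O....O.
...OO...
...OO...
.O....O.
.O....O.
...OO...
...OO...
.O....O.

Derivation:
Op 1 fold_down: fold axis h@8; visible region now rows[8,16) x cols[0,8) = 8x8
Op 2 fold_right: fold axis v@4; visible region now rows[8,16) x cols[4,8) = 8x4
Op 3 fold_up: fold axis h@12; visible region now rows[8,12) x cols[4,8) = 4x4
Op 4 fold_down: fold axis h@10; visible region now rows[10,12) x cols[4,8) = 2x4
Op 5 cut(1, 2): punch at orig (11,6); cuts so far [(11, 6)]; region rows[10,12) x cols[4,8) = 2x4
Op 6 cut(0, 0): punch at orig (10,4); cuts so far [(10, 4), (11, 6)]; region rows[10,12) x cols[4,8) = 2x4
Unfold 1 (reflect across h@10): 4 holes -> [(8, 6), (9, 4), (10, 4), (11, 6)]
Unfold 2 (reflect across h@12): 8 holes -> [(8, 6), (9, 4), (10, 4), (11, 6), (12, 6), (13, 4), (14, 4), (15, 6)]
Unfold 3 (reflect across v@4): 16 holes -> [(8, 1), (8, 6), (9, 3), (9, 4), (10, 3), (10, 4), (11, 1), (11, 6), (12, 1), (12, 6), (13, 3), (13, 4), (14, 3), (14, 4), (15, 1), (15, 6)]
Unfold 4 (reflect across h@8): 32 holes -> [(0, 1), (0, 6), (1, 3), (1, 4), (2, 3), (2, 4), (3, 1), (3, 6), (4, 1), (4, 6), (5, 3), (5, 4), (6, 3), (6, 4), (7, 1), (7, 6), (8, 1), (8, 6), (9, 3), (9, 4), (10, 3), (10, 4), (11, 1), (11, 6), (12, 1), (12, 6), (13, 3), (13, 4), (14, 3), (14, 4), (15, 1), (15, 6)]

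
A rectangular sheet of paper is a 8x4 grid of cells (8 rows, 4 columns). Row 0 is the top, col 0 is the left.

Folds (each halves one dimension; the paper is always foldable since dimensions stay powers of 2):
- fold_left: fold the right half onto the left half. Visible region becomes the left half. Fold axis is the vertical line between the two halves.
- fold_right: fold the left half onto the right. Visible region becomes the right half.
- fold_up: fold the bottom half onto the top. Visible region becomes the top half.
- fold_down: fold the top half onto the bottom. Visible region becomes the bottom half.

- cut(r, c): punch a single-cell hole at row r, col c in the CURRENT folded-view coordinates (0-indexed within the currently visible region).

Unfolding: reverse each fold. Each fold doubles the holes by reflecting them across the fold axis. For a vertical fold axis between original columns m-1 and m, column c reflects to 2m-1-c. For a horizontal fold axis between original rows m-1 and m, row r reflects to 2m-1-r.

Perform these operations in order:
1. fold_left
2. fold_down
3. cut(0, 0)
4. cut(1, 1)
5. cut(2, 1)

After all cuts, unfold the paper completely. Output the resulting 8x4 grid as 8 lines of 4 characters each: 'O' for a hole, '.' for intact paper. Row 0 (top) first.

Op 1 fold_left: fold axis v@2; visible region now rows[0,8) x cols[0,2) = 8x2
Op 2 fold_down: fold axis h@4; visible region now rows[4,8) x cols[0,2) = 4x2
Op 3 cut(0, 0): punch at orig (4,0); cuts so far [(4, 0)]; region rows[4,8) x cols[0,2) = 4x2
Op 4 cut(1, 1): punch at orig (5,1); cuts so far [(4, 0), (5, 1)]; region rows[4,8) x cols[0,2) = 4x2
Op 5 cut(2, 1): punch at orig (6,1); cuts so far [(4, 0), (5, 1), (6, 1)]; region rows[4,8) x cols[0,2) = 4x2
Unfold 1 (reflect across h@4): 6 holes -> [(1, 1), (2, 1), (3, 0), (4, 0), (5, 1), (6, 1)]
Unfold 2 (reflect across v@2): 12 holes -> [(1, 1), (1, 2), (2, 1), (2, 2), (3, 0), (3, 3), (4, 0), (4, 3), (5, 1), (5, 2), (6, 1), (6, 2)]

Answer: ....
.OO.
.OO.
O..O
O..O
.OO.
.OO.
....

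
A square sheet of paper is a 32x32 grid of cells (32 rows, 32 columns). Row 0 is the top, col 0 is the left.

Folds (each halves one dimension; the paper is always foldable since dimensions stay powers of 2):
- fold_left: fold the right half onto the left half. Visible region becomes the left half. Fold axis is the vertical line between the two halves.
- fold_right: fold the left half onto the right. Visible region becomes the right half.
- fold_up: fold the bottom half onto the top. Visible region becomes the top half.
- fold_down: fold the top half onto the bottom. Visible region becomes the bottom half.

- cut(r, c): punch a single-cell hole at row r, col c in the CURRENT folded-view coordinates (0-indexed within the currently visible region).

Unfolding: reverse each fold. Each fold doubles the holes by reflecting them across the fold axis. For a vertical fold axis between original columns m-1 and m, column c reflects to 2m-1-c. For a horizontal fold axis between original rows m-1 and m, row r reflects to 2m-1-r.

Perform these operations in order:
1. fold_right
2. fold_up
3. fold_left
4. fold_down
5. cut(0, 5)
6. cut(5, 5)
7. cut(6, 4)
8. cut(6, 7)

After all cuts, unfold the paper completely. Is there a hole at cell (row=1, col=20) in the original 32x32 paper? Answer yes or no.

Answer: yes

Derivation:
Op 1 fold_right: fold axis v@16; visible region now rows[0,32) x cols[16,32) = 32x16
Op 2 fold_up: fold axis h@16; visible region now rows[0,16) x cols[16,32) = 16x16
Op 3 fold_left: fold axis v@24; visible region now rows[0,16) x cols[16,24) = 16x8
Op 4 fold_down: fold axis h@8; visible region now rows[8,16) x cols[16,24) = 8x8
Op 5 cut(0, 5): punch at orig (8,21); cuts so far [(8, 21)]; region rows[8,16) x cols[16,24) = 8x8
Op 6 cut(5, 5): punch at orig (13,21); cuts so far [(8, 21), (13, 21)]; region rows[8,16) x cols[16,24) = 8x8
Op 7 cut(6, 4): punch at orig (14,20); cuts so far [(8, 21), (13, 21), (14, 20)]; region rows[8,16) x cols[16,24) = 8x8
Op 8 cut(6, 7): punch at orig (14,23); cuts so far [(8, 21), (13, 21), (14, 20), (14, 23)]; region rows[8,16) x cols[16,24) = 8x8
Unfold 1 (reflect across h@8): 8 holes -> [(1, 20), (1, 23), (2, 21), (7, 21), (8, 21), (13, 21), (14, 20), (14, 23)]
Unfold 2 (reflect across v@24): 16 holes -> [(1, 20), (1, 23), (1, 24), (1, 27), (2, 21), (2, 26), (7, 21), (7, 26), (8, 21), (8, 26), (13, 21), (13, 26), (14, 20), (14, 23), (14, 24), (14, 27)]
Unfold 3 (reflect across h@16): 32 holes -> [(1, 20), (1, 23), (1, 24), (1, 27), (2, 21), (2, 26), (7, 21), (7, 26), (8, 21), (8, 26), (13, 21), (13, 26), (14, 20), (14, 23), (14, 24), (14, 27), (17, 20), (17, 23), (17, 24), (17, 27), (18, 21), (18, 26), (23, 21), (23, 26), (24, 21), (24, 26), (29, 21), (29, 26), (30, 20), (30, 23), (30, 24), (30, 27)]
Unfold 4 (reflect across v@16): 64 holes -> [(1, 4), (1, 7), (1, 8), (1, 11), (1, 20), (1, 23), (1, 24), (1, 27), (2, 5), (2, 10), (2, 21), (2, 26), (7, 5), (7, 10), (7, 21), (7, 26), (8, 5), (8, 10), (8, 21), (8, 26), (13, 5), (13, 10), (13, 21), (13, 26), (14, 4), (14, 7), (14, 8), (14, 11), (14, 20), (14, 23), (14, 24), (14, 27), (17, 4), (17, 7), (17, 8), (17, 11), (17, 20), (17, 23), (17, 24), (17, 27), (18, 5), (18, 10), (18, 21), (18, 26), (23, 5), (23, 10), (23, 21), (23, 26), (24, 5), (24, 10), (24, 21), (24, 26), (29, 5), (29, 10), (29, 21), (29, 26), (30, 4), (30, 7), (30, 8), (30, 11), (30, 20), (30, 23), (30, 24), (30, 27)]
Holes: [(1, 4), (1, 7), (1, 8), (1, 11), (1, 20), (1, 23), (1, 24), (1, 27), (2, 5), (2, 10), (2, 21), (2, 26), (7, 5), (7, 10), (7, 21), (7, 26), (8, 5), (8, 10), (8, 21), (8, 26), (13, 5), (13, 10), (13, 21), (13, 26), (14, 4), (14, 7), (14, 8), (14, 11), (14, 20), (14, 23), (14, 24), (14, 27), (17, 4), (17, 7), (17, 8), (17, 11), (17, 20), (17, 23), (17, 24), (17, 27), (18, 5), (18, 10), (18, 21), (18, 26), (23, 5), (23, 10), (23, 21), (23, 26), (24, 5), (24, 10), (24, 21), (24, 26), (29, 5), (29, 10), (29, 21), (29, 26), (30, 4), (30, 7), (30, 8), (30, 11), (30, 20), (30, 23), (30, 24), (30, 27)]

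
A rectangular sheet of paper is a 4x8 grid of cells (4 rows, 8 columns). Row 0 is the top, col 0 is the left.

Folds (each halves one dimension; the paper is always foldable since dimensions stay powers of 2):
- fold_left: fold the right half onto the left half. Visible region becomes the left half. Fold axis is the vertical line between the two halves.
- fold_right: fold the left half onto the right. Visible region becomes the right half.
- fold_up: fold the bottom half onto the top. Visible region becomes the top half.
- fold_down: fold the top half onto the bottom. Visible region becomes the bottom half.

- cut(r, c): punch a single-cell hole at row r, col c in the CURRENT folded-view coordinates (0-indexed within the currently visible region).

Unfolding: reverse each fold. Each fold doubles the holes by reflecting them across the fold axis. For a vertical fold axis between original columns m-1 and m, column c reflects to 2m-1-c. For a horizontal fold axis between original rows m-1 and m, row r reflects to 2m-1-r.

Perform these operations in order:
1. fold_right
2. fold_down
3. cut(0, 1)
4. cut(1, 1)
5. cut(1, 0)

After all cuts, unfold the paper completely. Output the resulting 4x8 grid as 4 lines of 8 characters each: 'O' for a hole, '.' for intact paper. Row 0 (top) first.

Op 1 fold_right: fold axis v@4; visible region now rows[0,4) x cols[4,8) = 4x4
Op 2 fold_down: fold axis h@2; visible region now rows[2,4) x cols[4,8) = 2x4
Op 3 cut(0, 1): punch at orig (2,5); cuts so far [(2, 5)]; region rows[2,4) x cols[4,8) = 2x4
Op 4 cut(1, 1): punch at orig (3,5); cuts so far [(2, 5), (3, 5)]; region rows[2,4) x cols[4,8) = 2x4
Op 5 cut(1, 0): punch at orig (3,4); cuts so far [(2, 5), (3, 4), (3, 5)]; region rows[2,4) x cols[4,8) = 2x4
Unfold 1 (reflect across h@2): 6 holes -> [(0, 4), (0, 5), (1, 5), (2, 5), (3, 4), (3, 5)]
Unfold 2 (reflect across v@4): 12 holes -> [(0, 2), (0, 3), (0, 4), (0, 5), (1, 2), (1, 5), (2, 2), (2, 5), (3, 2), (3, 3), (3, 4), (3, 5)]

Answer: ..OOOO..
..O..O..
..O..O..
..OOOO..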